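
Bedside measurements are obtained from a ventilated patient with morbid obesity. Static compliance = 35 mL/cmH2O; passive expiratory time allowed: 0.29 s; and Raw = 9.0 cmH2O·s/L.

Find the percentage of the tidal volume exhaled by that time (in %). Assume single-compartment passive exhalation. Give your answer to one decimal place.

60.2

τ = R × C = 9.0 × 35 mL/cmH2O = 9.0 × 0.035 L/cmH2O = 0.315 s.
Passive exhalation: V(t)/V₀ = e^(−t/τ) = e^(−0.29/0.315) = 0.3983.
Fraction exhaled = 1 − 0.3983 = 0.6017 → 60.17%.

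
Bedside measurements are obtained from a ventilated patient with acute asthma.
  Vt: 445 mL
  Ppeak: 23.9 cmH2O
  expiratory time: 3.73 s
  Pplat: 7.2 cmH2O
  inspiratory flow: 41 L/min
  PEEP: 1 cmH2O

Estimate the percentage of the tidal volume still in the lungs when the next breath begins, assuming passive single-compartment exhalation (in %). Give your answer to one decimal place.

Flow: 41 L/min ÷ 60 = 0.6833 L/s.
R = (PIP − Pplat)/V̇ = (23.9 − 7.2) / 0.6833 = 16.7/0.6833 = 24.44 cmH2O·s/L.
C = Vt/(Pplat − PEEP) = 445.0 / (7.2 − 1) = 445.0/6.2 = 71.774 mL/cmH2O.
τ = R × C = 24.44 × 0.07177 L/cmH2O = 1.754 s.
Fraction remaining at end-expiration = e^(−Te/τ) = e^(−3.73/1.754) = 0.1192 → 11.92%.

11.9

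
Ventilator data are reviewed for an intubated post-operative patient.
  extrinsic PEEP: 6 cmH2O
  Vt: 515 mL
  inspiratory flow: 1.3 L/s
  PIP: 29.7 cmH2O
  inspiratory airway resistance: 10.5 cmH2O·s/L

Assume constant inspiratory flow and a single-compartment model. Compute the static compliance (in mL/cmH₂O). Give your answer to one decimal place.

51.2

Equation of motion (constant flow): PIP = Vt/C + R·V̇ + PEEP.
Vt/C = PIP − R·V̇ − PEEP = 29.7 − 10.5×1.3 − 6 = 29.7 − 13.65 − 6 = 10.05 cmH2O.
C = Vt / 10.05 = 515 / 10.05 = 51.244 mL/cmH2O.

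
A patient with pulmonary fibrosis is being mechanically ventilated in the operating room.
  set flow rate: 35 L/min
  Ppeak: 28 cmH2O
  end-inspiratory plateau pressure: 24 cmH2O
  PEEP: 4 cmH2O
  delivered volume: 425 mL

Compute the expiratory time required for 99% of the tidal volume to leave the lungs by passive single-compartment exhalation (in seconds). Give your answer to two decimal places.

Flow: 35 L/min ÷ 60 = 0.5833 L/s.
R = (PIP − Pplat)/V̇ = (28 − 24) / 0.5833 = 4.0/0.5833 = 6.858 cmH2O·s/L.
C = Vt/(Pplat − PEEP) = 425.0 / (24 − 4) = 425.0/20.0 = 21.25 mL/cmH2O.
τ = R × C = 6.858 × 0.02125 L/cmH2O = 0.1457 s.
t = −τ·ln(1 − 0.99) = −0.1457·ln(0.01) = 0.671 s.

0.67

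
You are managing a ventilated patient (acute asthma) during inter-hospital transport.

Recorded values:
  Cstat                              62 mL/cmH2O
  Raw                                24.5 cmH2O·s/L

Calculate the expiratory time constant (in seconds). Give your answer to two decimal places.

1.52

τ = R × C = 24.5 × 62 mL/cmH2O = 24.5 × 0.062 L/cmH2O = 1.519 s.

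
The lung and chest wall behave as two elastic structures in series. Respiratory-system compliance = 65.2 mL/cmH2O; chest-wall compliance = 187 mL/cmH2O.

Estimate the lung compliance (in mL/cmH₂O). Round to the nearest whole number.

100

1/CL = 1/Crs − 1/Ccw.
1/CL = 1/65.2 − 1/187 = 0.00999.
CL = 100.1 mL/cmH2O.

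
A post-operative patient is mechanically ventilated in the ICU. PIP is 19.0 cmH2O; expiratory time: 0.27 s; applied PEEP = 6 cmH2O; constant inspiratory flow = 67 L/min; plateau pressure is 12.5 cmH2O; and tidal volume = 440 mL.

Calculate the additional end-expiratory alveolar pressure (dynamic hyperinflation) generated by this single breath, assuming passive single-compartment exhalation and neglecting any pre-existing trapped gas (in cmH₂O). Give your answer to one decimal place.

Flow: 67 L/min ÷ 60 = 1.1167 L/s.
R = (PIP − Pplat)/V̇ = (19.0 − 12.5) / 1.1167 = 6.5/1.1167 = 5.821 cmH2O·s/L.
C = Vt/(Pplat − PEEP) = 440.0 / (12.5 − 6) = 440.0/6.5 = 67.692 mL/cmH2O.
τ = R × C = 5.821 × 0.06769 L/cmH2O = 0.394 s.
Fraction remaining = e^(−Te/τ) = e^(−0.27/0.394) = 0.5039; trapped volume = 440.0 × 0.5039 = 221.72 mL.
Additional alveolar pressure from trapping ≈ V_trapped / C = 221.72 / 67.692 = 3.275 cmH2O.

3.3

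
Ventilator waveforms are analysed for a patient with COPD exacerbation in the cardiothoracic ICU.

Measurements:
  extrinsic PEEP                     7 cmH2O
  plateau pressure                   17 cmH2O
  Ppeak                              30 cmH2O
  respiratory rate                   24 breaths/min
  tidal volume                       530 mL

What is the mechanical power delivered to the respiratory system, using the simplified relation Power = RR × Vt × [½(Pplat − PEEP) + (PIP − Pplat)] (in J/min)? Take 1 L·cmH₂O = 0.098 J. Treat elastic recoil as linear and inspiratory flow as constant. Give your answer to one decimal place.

Per-breath work = Vt × [½(Pplat−PEEP) + (PIP−Pplat)] = 0.530 × [0.5×10.0 + 13.0] = 0.530 × 18.0 = 9.54 L·cmH2O.
Power = 24 × 9.54 = 228.96 L·cmH2O/min.
× 0.098 J/(L·cmH2O) → 22.438 J/min.

22.4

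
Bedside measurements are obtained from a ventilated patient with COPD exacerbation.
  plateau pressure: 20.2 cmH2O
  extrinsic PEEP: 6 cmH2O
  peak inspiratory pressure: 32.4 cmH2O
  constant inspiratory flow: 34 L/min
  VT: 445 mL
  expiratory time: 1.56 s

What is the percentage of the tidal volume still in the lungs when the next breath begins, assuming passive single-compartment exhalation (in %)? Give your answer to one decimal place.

Flow: 34 L/min ÷ 60 = 0.5667 L/s.
R = (PIP − Pplat)/V̇ = (32.4 − 20.2) / 0.5667 = 12.2/0.5667 = 21.528 cmH2O·s/L.
C = Vt/(Pplat − PEEP) = 445.0 / (20.2 − 6) = 445.0/14.2 = 31.338 mL/cmH2O.
τ = R × C = 21.528 × 0.03134 L/cmH2O = 0.6747 s.
Fraction remaining at end-expiration = e^(−Te/τ) = e^(−1.56/0.6747) = 0.09905 → 9.905%.

9.9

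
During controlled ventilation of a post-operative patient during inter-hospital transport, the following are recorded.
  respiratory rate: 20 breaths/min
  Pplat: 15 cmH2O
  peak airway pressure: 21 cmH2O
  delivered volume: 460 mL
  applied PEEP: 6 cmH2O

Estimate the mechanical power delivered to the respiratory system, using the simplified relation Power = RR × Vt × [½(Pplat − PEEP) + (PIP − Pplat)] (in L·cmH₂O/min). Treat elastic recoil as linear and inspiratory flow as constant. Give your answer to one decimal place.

96.6

Per-breath work = Vt × [½(Pplat−PEEP) + (PIP−Pplat)] = 0.460 × [0.5×9.0 + 6.0] = 0.460 × 10.5 = 4.83 L·cmH2O.
Power = 20 × 4.83 = 96.6 L·cmH2O/min.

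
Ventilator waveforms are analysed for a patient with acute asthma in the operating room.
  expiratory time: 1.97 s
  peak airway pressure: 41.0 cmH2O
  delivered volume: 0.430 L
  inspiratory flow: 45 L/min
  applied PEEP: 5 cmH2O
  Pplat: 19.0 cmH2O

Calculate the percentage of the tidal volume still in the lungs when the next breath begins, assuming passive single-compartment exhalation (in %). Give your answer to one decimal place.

11.2

Flow: 45 L/min ÷ 60 = 0.75 L/s.
R = (PIP − Pplat)/V̇ = (41.0 − 19.0) / 0.75 = 22.0/0.75 = 29.333 cmH2O·s/L.
C = Vt/(Pplat − PEEP) = 430.0 / (19.0 − 5) = 430.0/14.0 = 30.714 mL/cmH2O.
τ = R × C = 29.333 × 0.03071 L/cmH2O = 0.9008 s.
Fraction remaining at end-expiration = e^(−Te/τ) = e^(−1.97/0.9008) = 0.1123 → 11.23%.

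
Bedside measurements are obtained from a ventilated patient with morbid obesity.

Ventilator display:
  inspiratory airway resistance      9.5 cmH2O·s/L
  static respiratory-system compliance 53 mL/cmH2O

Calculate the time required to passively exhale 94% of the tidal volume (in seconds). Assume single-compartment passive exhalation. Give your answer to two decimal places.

τ = R × C = 9.5 × 53 mL/cmH2O = 9.5 × 0.053 L/cmH2O = 0.5035 s.
Exhaled fraction f = 1 − e^(−t/τ) → t = −τ·ln(1 − f) = −0.5035·ln(0.06) = 1.417 s.

1.42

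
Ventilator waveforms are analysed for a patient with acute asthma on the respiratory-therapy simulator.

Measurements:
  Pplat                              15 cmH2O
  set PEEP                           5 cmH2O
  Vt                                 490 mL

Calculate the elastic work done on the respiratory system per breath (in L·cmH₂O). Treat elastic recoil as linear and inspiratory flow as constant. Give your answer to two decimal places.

2.45

Elastic work ≈ ½ × (Pplat − PEEP) × Vt = 0.5 × (15 − 5) × 0.490 L = 0.5 × 10.0 × 0.490 = 2.45 L·cmH2O.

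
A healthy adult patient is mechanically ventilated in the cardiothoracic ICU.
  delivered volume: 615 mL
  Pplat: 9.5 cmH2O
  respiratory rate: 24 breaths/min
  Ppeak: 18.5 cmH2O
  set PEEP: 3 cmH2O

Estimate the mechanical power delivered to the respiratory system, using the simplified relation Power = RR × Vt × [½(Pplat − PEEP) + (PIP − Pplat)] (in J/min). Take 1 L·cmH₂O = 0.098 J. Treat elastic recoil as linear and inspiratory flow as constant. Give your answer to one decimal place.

17.7

Per-breath work = Vt × [½(Pplat−PEEP) + (PIP−Pplat)] = 0.615 × [0.5×6.5 + 9.0] = 0.615 × 12.25 = 7.534 L·cmH2O.
Power = 24 × 7.534 = 180.82 L·cmH2O/min.
× 0.098 J/(L·cmH2O) → 17.72 J/min.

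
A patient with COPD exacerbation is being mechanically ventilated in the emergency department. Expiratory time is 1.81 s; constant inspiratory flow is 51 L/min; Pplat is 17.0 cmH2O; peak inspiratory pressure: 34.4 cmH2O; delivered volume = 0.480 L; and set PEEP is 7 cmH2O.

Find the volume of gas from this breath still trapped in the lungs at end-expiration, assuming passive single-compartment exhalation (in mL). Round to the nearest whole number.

76

Flow: 51 L/min ÷ 60 = 0.85 L/s.
R = (PIP − Pplat)/V̇ = (34.4 − 17.0) / 0.85 = 17.4/0.85 = 20.471 cmH2O·s/L.
C = Vt/(Pplat − PEEP) = 480.0 / (17.0 − 7) = 480.0/10.0 = 48.0 mL/cmH2O.
τ = R × C = 20.471 × 0.048 L/cmH2O = 0.9826 s.
Fraction remaining = e^(−Te/τ) = e^(−1.81/0.9826) = 0.1585.
Trapped volume = 480.0 × 0.1585 = 76.08 mL.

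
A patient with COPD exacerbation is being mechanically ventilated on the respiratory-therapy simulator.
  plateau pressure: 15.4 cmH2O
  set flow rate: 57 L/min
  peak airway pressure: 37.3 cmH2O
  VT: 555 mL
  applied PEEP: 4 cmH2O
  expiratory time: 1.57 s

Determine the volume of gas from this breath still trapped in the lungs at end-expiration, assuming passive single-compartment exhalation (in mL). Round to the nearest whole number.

Flow: 57 L/min ÷ 60 = 0.95 L/s.
R = (PIP − Pplat)/V̇ = (37.3 − 15.4) / 0.95 = 21.9/0.95 = 23.053 cmH2O·s/L.
C = Vt/(Pplat − PEEP) = 555.0 / (15.4 − 4) = 555.0/11.4 = 48.684 mL/cmH2O.
τ = R × C = 23.053 × 0.04868 L/cmH2O = 1.122 s.
Fraction remaining = e^(−Te/τ) = e^(−1.57/1.122) = 0.2468.
Trapped volume = 555.0 × 0.2468 = 136.97 mL.

137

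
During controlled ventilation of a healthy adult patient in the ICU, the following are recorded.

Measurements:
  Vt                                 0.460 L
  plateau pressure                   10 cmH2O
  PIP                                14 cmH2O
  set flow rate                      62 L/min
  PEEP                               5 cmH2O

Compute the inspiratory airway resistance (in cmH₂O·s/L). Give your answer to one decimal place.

Flow: 62 L/min ÷ 60 = 1.0333 L/s.
Raw = (PIP − Pplat) / flow = (14 − 10) / 1.0333 = 4.0 / 1.0333 = 3.871 cmH2O·s/L.

3.9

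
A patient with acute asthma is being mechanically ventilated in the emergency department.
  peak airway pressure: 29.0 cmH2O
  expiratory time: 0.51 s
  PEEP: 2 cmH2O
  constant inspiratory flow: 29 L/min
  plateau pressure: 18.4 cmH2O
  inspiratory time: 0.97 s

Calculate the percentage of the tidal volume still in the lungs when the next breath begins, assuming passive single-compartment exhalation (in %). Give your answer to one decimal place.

Flow: 29 L/min ÷ 60 = 0.4833 L/s.
Vt = flow × Ti = 0.4833 L/s × 0.97 s × 1000 mL/L = 468.8 mL.
R = (PIP − Pplat)/V̇ = (29.0 − 18.4) / 0.4833 = 10.6/0.4833 = 21.933 cmH2O·s/L.
C = Vt/(Pplat − PEEP) = 468.8 / (18.4 − 2) = 468.8/16.4 = 28.585 mL/cmH2O.
τ = R × C = 21.933 × 0.02859 L/cmH2O = 0.6271 s.
Fraction remaining at end-expiration = e^(−Te/τ) = e^(−0.51/0.6271) = 0.4434 → 44.34%.

44.3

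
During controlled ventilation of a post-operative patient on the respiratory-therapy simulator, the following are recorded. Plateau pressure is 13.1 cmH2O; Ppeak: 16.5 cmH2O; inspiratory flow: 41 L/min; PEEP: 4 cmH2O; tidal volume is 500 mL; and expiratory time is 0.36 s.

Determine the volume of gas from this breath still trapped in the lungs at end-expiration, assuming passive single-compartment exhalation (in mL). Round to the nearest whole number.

Flow: 41 L/min ÷ 60 = 0.6833 L/s.
R = (PIP − Pplat)/V̇ = (16.5 − 13.1) / 0.6833 = 3.4/0.6833 = 4.976 cmH2O·s/L.
C = Vt/(Pplat − PEEP) = 500.0 / (13.1 − 4) = 500.0/9.1 = 54.945 mL/cmH2O.
τ = R × C = 4.976 × 0.05495 L/cmH2O = 0.2734 s.
Fraction remaining = e^(−Te/τ) = e^(−0.36/0.2734) = 0.268.
Trapped volume = 500.0 × 0.268 = 134.0 mL.

134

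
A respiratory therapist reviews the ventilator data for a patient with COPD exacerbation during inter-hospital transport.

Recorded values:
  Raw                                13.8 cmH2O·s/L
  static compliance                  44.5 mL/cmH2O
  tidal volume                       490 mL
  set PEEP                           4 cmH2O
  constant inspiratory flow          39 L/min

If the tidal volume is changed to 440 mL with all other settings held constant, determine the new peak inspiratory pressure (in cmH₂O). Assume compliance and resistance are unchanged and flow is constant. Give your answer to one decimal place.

Flow: 39 L/min ÷ 60 = 0.65 L/s.
PIP = Vt/C + R·V̇ + PEEP (constant-flow equation of motion).
Only the elastic term changes: ΔPIP = ΔVt / C = (440 − 490) / 44.5 = -1.124 cmH2O.
Original PIP = 490/44.5 + 13.8×0.65 + 4 = 23.981 cmH2O; new PIP = 23.981 + (-1.124) = 22.857 cmH2O.

22.9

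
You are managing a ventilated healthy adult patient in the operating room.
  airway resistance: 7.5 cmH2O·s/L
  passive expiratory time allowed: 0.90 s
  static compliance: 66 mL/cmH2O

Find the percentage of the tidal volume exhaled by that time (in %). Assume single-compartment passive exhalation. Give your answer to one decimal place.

τ = R × C = 7.5 × 66 mL/cmH2O = 7.5 × 0.066 L/cmH2O = 0.495 s.
Passive exhalation: V(t)/V₀ = e^(−t/τ) = e^(−0.90/0.495) = 0.1623.
Fraction exhaled = 1 − 0.1623 = 0.8377 → 83.77%.

83.8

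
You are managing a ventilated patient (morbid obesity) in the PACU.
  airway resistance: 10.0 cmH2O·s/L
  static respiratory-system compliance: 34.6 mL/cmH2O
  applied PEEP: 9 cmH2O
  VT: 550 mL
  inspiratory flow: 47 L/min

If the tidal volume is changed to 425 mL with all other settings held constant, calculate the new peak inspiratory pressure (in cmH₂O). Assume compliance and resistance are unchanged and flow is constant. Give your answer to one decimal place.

29.1

Flow: 47 L/min ÷ 60 = 0.7833 L/s.
PIP = Vt/C + R·V̇ + PEEP (constant-flow equation of motion).
Only the elastic term changes: ΔPIP = ΔVt / C = (425 − 550) / 34.6 = -3.613 cmH2O.
Original PIP = 550/34.6 + 10.0×0.7833 + 9 = 32.729 cmH2O; new PIP = 32.729 + (-3.613) = 29.116 cmH2O.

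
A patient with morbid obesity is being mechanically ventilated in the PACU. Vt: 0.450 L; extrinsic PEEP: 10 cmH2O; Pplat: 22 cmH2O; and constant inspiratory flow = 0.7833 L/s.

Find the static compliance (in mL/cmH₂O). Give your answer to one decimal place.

Cstat = Vt / (Pplat − PEEP) = 450 / (22 − 10) = 450 / 12.0 = 37.5 mL/cmH2O.

37.5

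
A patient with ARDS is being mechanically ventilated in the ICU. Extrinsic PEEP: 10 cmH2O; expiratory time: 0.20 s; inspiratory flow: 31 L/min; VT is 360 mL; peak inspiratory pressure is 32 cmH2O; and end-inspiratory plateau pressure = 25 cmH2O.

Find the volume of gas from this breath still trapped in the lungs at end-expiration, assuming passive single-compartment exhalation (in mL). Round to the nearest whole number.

195

Flow: 31 L/min ÷ 60 = 0.5167 L/s.
R = (PIP − Pplat)/V̇ = (32 − 25) / 0.5167 = 7.0/0.5167 = 13.548 cmH2O·s/L.
C = Vt/(Pplat − PEEP) = 360.0 / (25 − 10) = 360.0/15.0 = 24.0 mL/cmH2O.
τ = R × C = 13.548 × 0.024 L/cmH2O = 0.3252 s.
Fraction remaining = e^(−Te/τ) = e^(−0.20/0.3252) = 0.5406.
Trapped volume = 360.0 × 0.5406 = 194.62 mL.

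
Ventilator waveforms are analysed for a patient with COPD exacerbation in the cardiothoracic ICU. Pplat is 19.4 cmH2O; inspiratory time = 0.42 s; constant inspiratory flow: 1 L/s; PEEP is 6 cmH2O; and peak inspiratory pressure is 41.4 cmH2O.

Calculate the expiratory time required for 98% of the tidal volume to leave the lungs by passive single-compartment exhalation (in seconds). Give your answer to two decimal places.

Vt = flow × Ti = 1 L/s × 0.42 s × 1000 mL/L = 420.0 mL.
R = (PIP − Pplat)/V̇ = (41.4 − 19.4) / 1 = 22.0/1 = 22.0 cmH2O·s/L.
C = Vt/(Pplat − PEEP) = 420.0 / (19.4 − 6) = 420.0/13.4 = 31.343 mL/cmH2O.
τ = R × C = 22.0 × 0.03134 L/cmH2O = 0.6895 s.
t = −τ·ln(1 − 0.98) = −0.6895·ln(0.02) = 2.697 s.

2.70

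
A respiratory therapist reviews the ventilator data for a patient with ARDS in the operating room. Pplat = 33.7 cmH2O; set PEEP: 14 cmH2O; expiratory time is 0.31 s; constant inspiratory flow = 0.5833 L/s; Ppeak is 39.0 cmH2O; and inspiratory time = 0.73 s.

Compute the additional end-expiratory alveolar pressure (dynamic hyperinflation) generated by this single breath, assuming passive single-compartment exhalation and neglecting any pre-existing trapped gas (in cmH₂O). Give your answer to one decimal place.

Vt = flow × Ti = 0.5833 L/s × 0.73 s × 1000 mL/L = 425.81 mL.
R = (PIP − Pplat)/V̇ = (39.0 − 33.7) / 0.5833 = 5.3/0.5833 = 9.086 cmH2O·s/L.
C = Vt/(Pplat − PEEP) = 425.81 / (33.7 − 14) = 425.81/19.7 = 21.615 mL/cmH2O.
τ = R × C = 9.086 × 0.02162 L/cmH2O = 0.1964 s.
Fraction remaining = e^(−Te/τ) = e^(−0.31/0.1964) = 0.2063; trapped volume = 425.81 × 0.2063 = 87.845 mL.
Additional alveolar pressure from trapping ≈ V_trapped / C = 87.845 / 21.615 = 4.064 cmH2O.

4.1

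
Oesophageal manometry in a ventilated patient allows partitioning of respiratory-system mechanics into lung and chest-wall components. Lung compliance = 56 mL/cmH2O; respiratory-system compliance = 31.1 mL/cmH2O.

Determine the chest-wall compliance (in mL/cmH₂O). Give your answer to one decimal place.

1/Ccw = 1/Crs − 1/CL.
1/Ccw = 1/31.1 − 1/56 = 0.0143.
Ccw = 69.93 mL/cmH2O.

69.9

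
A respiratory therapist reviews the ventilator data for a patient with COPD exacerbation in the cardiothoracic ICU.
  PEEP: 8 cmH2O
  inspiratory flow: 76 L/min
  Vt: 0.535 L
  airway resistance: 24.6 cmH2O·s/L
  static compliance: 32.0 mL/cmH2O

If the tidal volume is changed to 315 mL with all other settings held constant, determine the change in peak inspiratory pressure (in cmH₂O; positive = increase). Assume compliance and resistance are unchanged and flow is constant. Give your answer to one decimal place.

PIP = Vt/C + R·V̇ + PEEP (constant-flow equation of motion).
Only the elastic term changes: ΔPIP = ΔVt / C = (315 − 535) / 32.0 = -6.875 cmH2O.

-6.9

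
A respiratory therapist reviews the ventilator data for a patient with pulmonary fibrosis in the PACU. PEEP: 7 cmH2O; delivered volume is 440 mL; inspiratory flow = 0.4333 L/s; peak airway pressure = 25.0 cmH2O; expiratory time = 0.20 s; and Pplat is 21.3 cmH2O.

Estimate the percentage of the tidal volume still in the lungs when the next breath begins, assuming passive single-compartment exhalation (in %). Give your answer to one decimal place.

46.7

R = (PIP − Pplat)/V̇ = (25.0 − 21.3) / 0.4333 = 3.7/0.4333 = 8.539 cmH2O·s/L.
C = Vt/(Pplat − PEEP) = 440.0 / (21.3 − 7) = 440.0/14.3 = 30.769 mL/cmH2O.
τ = R × C = 8.539 × 0.03077 L/cmH2O = 0.2627 s.
Fraction remaining at end-expiration = e^(−Te/τ) = e^(−0.20/0.2627) = 0.467 → 46.7%.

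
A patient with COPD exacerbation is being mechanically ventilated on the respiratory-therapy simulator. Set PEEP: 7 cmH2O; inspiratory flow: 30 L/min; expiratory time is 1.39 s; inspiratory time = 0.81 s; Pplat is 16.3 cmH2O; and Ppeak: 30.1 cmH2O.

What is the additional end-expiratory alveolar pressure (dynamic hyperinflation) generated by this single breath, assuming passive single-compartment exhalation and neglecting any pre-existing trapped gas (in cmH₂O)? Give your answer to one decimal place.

2.9

Flow: 30 L/min ÷ 60 = 0.5 L/s.
Vt = flow × Ti = 0.5 L/s × 0.81 s × 1000 mL/L = 405.0 mL.
R = (PIP − Pplat)/V̇ = (30.1 − 16.3) / 0.5 = 13.8/0.5 = 27.6 cmH2O·s/L.
C = Vt/(Pplat − PEEP) = 405.0 / (16.3 − 7) = 405.0/9.3 = 43.548 mL/cmH2O.
τ = R × C = 27.6 × 0.04355 L/cmH2O = 1.202 s.
Fraction remaining = e^(−Te/τ) = e^(−1.39/1.202) = 0.3146; trapped volume = 405.0 × 0.3146 = 127.41 mL.
Additional alveolar pressure from trapping ≈ V_trapped / C = 127.41 / 43.548 = 2.926 cmH2O.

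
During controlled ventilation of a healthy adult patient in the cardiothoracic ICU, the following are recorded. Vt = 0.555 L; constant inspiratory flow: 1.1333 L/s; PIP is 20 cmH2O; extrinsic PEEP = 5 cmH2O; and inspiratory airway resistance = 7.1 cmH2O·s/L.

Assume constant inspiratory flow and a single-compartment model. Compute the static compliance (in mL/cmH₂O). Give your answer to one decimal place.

79.8

Equation of motion (constant flow): PIP = Vt/C + R·V̇ + PEEP.
Vt/C = PIP − R·V̇ − PEEP = 20 − 7.1×1.1333 − 5 = 20 − 8.046 − 5 = 6.954 cmH2O.
C = Vt / 6.954 = 555 / 6.954 = 79.81 mL/cmH2O.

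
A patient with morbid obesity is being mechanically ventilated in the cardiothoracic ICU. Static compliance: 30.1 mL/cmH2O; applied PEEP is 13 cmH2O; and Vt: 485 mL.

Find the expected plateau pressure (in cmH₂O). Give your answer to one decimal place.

29.1

Pplat = PEEP + Vt / Cstat = 13 + 485 / 30.1 = 13 + 16.113 = 29.113 cmH2O.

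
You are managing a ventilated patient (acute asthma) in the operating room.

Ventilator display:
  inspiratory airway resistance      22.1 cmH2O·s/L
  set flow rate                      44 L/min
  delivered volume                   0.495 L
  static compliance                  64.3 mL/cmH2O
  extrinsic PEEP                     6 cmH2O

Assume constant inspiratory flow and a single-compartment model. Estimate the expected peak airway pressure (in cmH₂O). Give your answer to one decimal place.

Flow: 44 L/min ÷ 60 = 0.7333 L/s.
Equation of motion (constant flow): PIP = Vt/C + R·V̇ + PEEP.
PIP = 495/64.3 + 22.1×0.7333 + 6 = 7.698 + 16.206 + 6 = 29.904 cmH2O.

29.9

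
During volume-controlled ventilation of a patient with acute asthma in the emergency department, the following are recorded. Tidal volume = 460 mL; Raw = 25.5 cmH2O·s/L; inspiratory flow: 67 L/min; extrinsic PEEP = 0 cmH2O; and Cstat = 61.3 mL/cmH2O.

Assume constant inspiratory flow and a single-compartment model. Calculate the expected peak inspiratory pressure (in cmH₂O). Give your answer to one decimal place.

Flow: 67 L/min ÷ 60 = 1.1167 L/s.
Equation of motion (constant flow): PIP = Vt/C + R·V̇ + PEEP.
PIP = 460/61.3 + 25.5×1.1167 + 0 = 7.504 + 28.476 + 0 = 35.98 cmH2O.

36.0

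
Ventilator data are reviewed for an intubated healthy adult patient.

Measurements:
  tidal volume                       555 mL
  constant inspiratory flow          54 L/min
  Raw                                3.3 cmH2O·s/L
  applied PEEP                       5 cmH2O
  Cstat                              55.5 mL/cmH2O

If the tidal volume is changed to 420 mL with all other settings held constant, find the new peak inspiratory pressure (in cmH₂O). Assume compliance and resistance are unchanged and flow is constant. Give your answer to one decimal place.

Flow: 54 L/min ÷ 60 = 0.9 L/s.
PIP = Vt/C + R·V̇ + PEEP (constant-flow equation of motion).
Only the elastic term changes: ΔPIP = ΔVt / C = (420 − 555) / 55.5 = -2.432 cmH2O.
Original PIP = 555/55.5 + 3.3×0.9 + 5 = 17.97 cmH2O; new PIP = 17.97 + (-2.432) = 15.538 cmH2O.

15.5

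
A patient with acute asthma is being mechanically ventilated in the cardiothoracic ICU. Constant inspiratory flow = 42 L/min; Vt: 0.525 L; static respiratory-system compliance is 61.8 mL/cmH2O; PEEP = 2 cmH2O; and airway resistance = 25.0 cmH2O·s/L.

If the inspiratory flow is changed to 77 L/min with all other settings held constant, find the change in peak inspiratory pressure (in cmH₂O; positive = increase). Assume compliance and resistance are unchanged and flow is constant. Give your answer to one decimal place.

Flow: 42 L/min ÷ 60 = 0.7 L/s.
New flow: 77 L/min ÷ 60 = 1.2833 L/s.
PIP = Vt/C + R·V̇ + PEEP (constant-flow equation of motion).
Only the resistive term changes: ΔPIP = R × ΔV̇ = 25.0 × (1.2833 − 0.7) = 25.0 × 0.5833 = 14.583 cmH2O.

14.6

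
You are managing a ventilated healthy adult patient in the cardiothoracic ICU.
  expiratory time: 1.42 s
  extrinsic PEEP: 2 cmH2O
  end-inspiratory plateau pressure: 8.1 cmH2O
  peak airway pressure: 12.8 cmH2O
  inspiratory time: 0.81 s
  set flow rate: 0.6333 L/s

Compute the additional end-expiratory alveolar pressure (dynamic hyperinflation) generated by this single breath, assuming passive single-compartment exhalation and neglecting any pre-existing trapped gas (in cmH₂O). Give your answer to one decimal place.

0.6

Vt = flow × Ti = 0.6333 L/s × 0.81 s × 1000 mL/L = 512.97 mL.
R = (PIP − Pplat)/V̇ = (12.8 − 8.1) / 0.6333 = 4.7/0.6333 = 7.421 cmH2O·s/L.
C = Vt/(Pplat − PEEP) = 512.97 / (8.1 − 2) = 512.97/6.1 = 84.093 mL/cmH2O.
τ = R × C = 7.421 × 0.08409 L/cmH2O = 0.624 s.
Fraction remaining = e^(−Te/τ) = e^(−1.42/0.624) = 0.1027; trapped volume = 512.97 × 0.1027 = 52.682 mL.
Additional alveolar pressure from trapping ≈ V_trapped / C = 52.682 / 84.093 = 0.6265 cmH2O.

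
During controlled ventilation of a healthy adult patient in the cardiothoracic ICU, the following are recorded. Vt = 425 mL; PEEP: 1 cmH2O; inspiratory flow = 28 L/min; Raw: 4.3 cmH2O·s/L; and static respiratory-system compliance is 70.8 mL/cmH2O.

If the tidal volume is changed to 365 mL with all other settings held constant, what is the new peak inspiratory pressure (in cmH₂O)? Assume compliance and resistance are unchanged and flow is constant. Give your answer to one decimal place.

Flow: 28 L/min ÷ 60 = 0.4667 L/s.
PIP = Vt/C + R·V̇ + PEEP (constant-flow equation of motion).
Only the elastic term changes: ΔPIP = ΔVt / C = (365 − 425) / 70.8 = -0.8475 cmH2O.
Original PIP = 425/70.8 + 4.3×0.4667 + 1 = 9.01 cmH2O; new PIP = 9.01 + (-0.8475) = 8.163 cmH2O.

8.2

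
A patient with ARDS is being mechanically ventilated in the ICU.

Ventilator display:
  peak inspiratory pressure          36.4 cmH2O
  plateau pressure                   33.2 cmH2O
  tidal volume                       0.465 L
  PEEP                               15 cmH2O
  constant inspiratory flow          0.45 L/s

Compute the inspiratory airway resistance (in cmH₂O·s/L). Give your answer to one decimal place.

Raw = (PIP − Pplat) / flow = (36.4 − 33.2) / 0.45 = 3.2 / 0.45 = 7.111 cmH2O·s/L.

7.1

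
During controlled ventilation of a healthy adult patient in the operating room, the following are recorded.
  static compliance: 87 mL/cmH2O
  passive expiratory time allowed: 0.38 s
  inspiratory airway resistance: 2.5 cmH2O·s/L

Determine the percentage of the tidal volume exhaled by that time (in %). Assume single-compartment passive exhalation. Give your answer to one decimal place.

τ = R × C = 2.5 × 87 mL/cmH2O = 2.5 × 0.087 L/cmH2O = 0.2175 s.
Passive exhalation: V(t)/V₀ = e^(−t/τ) = e^(−0.38/0.2175) = 0.1743.
Fraction exhaled = 1 − 0.1743 = 0.8257 → 82.57%.

82.6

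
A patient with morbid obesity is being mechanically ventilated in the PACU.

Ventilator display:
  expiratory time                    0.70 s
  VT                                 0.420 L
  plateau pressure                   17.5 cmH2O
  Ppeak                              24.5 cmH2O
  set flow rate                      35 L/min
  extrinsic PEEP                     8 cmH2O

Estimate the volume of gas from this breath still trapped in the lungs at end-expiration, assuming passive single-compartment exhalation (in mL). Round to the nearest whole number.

112

Flow: 35 L/min ÷ 60 = 0.5833 L/s.
R = (PIP − Pplat)/V̇ = (24.5 − 17.5) / 0.5833 = 7.0/0.5833 = 12.001 cmH2O·s/L.
C = Vt/(Pplat − PEEP) = 420.0 / (17.5 − 8) = 420.0/9.5 = 44.211 mL/cmH2O.
τ = R × C = 12.001 × 0.04421 L/cmH2O = 0.5306 s.
Fraction remaining = e^(−Te/τ) = e^(−0.70/0.5306) = 0.2673.
Trapped volume = 420.0 × 0.2673 = 112.27 mL.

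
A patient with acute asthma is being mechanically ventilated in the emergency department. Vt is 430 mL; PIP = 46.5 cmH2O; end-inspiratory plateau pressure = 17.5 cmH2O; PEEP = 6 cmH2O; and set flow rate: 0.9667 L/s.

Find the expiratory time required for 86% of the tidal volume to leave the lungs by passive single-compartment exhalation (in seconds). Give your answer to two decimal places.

R = (PIP − Pplat)/V̇ = (46.5 − 17.5) / 0.9667 = 29.0/0.9667 = 29.999 cmH2O·s/L.
C = Vt/(Pplat − PEEP) = 430.0 / (17.5 − 6) = 430.0/11.5 = 37.391 mL/cmH2O.
τ = R × C = 29.999 × 0.03739 L/cmH2O = 1.122 s.
t = −τ·ln(1 − 0.86) = −1.122·ln(0.14) = 2.206 s.

2.21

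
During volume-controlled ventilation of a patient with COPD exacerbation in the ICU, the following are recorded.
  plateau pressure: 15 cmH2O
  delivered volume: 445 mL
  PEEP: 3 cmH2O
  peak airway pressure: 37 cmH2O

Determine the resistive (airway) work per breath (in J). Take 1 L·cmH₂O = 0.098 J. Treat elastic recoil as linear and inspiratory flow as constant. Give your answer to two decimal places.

0.96

With constant inspiratory flow the resistive pressure is constant at PIP − Pplat = 37 − 15 = 22.0 cmH2O, so resistive work = 22.0 × 0.445 = 9.79 L·cmH2O.
× 0.098 J/(L·cmH2O) → 0.9594 J.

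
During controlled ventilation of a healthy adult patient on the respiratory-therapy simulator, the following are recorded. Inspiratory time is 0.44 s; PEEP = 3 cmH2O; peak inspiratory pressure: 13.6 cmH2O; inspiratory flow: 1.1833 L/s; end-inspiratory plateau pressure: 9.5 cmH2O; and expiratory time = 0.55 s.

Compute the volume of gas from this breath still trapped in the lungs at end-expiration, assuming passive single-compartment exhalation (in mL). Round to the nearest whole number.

72

Vt = flow × Ti = 1.1833 L/s × 0.44 s × 1000 mL/L = 520.65 mL.
R = (PIP − Pplat)/V̇ = (13.6 − 9.5) / 1.1833 = 4.1/1.1833 = 3.465 cmH2O·s/L.
C = Vt/(Pplat − PEEP) = 520.65 / (9.5 − 3) = 520.65/6.5 = 80.1 mL/cmH2O.
τ = R × C = 3.465 × 0.0801 L/cmH2O = 0.2775 s.
Fraction remaining = e^(−Te/τ) = e^(−0.55/0.2775) = 0.1378.
Trapped volume = 520.65 × 0.1378 = 71.746 mL.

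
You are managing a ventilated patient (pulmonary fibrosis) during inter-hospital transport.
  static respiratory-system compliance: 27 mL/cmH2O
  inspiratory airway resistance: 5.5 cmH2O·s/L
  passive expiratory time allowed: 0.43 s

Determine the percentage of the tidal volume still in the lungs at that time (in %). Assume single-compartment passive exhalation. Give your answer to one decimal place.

5.5

τ = R × C = 5.5 × 27 mL/cmH2O = 5.5 × 0.027 L/cmH2O = 0.1485 s.
Passive exhalation: V(t)/V₀ = e^(−t/τ) = e^(−0.43/0.1485) = 0.05526.
Fraction remaining = 0.05526 → 5.526%.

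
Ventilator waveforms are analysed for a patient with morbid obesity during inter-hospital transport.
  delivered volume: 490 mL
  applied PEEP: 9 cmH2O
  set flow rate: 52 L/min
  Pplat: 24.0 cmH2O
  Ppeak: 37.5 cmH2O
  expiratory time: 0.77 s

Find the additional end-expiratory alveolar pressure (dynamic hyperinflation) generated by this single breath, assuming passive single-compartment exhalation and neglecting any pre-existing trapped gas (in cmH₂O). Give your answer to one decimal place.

3.3

Flow: 52 L/min ÷ 60 = 0.8667 L/s.
R = (PIP − Pplat)/V̇ = (37.5 − 24.0) / 0.8667 = 13.5/0.8667 = 15.576 cmH2O·s/L.
C = Vt/(Pplat − PEEP) = 490.0 / (24.0 − 9) = 490.0/15.0 = 32.667 mL/cmH2O.
τ = R × C = 15.576 × 0.03267 L/cmH2O = 0.5089 s.
Fraction remaining = e^(−Te/τ) = e^(−0.77/0.5089) = 0.2202; trapped volume = 490.0 × 0.2202 = 107.9 mL.
Additional alveolar pressure from trapping ≈ V_trapped / C = 107.9 / 32.667 = 3.303 cmH2O.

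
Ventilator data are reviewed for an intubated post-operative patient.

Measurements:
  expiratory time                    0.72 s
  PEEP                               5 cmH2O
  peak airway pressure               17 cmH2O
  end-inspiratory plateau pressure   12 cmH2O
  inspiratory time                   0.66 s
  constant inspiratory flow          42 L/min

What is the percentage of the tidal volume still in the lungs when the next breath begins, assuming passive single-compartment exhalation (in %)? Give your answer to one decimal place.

Flow: 42 L/min ÷ 60 = 0.7 L/s.
Vt = flow × Ti = 0.7 L/s × 0.66 s × 1000 mL/L = 462.0 mL.
R = (PIP − Pplat)/V̇ = (17 − 12) / 0.7 = 5.0/0.7 = 7.143 cmH2O·s/L.
C = Vt/(Pplat − PEEP) = 462.0 / (12 − 5) = 462.0/7.0 = 66.0 mL/cmH2O.
τ = R × C = 7.143 × 0.066 L/cmH2O = 0.4714 s.
Fraction remaining at end-expiration = e^(−Te/τ) = e^(−0.72/0.4714) = 0.2171 → 21.71%.

21.7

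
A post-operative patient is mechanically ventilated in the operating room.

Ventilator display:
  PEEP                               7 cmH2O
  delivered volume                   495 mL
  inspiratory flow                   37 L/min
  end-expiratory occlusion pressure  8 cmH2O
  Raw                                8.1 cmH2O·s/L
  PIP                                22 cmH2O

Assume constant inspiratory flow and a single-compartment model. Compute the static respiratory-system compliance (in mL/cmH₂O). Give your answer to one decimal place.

55.0

Flow: 37 L/min ÷ 60 = 0.6167 L/s.
Total PEEP = 8 cmH2O (set 7 + intrinsic 1); this is the baseline alveolar pressure.
Equation of motion (constant flow): PIP = Vt/C + R·V̇ + PEEP.
Vt/C = PIP − R·V̇ − PEEP = 22 − 8.1×0.6167 − 8 = 22 − 4.995 − 8 = 9.005 cmH2O.
C = Vt / 9.005 = 495 / 9.005 = 54.969 mL/cmH2O.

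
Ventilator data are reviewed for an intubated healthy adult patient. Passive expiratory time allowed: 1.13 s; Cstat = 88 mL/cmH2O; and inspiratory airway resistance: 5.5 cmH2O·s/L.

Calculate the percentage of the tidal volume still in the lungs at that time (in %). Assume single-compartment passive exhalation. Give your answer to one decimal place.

τ = R × C = 5.5 × 88 mL/cmH2O = 5.5 × 0.088 L/cmH2O = 0.484 s.
Passive exhalation: V(t)/V₀ = e^(−t/τ) = e^(−1.13/0.484) = 0.09684.
Fraction remaining = 0.09684 → 9.684%.

9.7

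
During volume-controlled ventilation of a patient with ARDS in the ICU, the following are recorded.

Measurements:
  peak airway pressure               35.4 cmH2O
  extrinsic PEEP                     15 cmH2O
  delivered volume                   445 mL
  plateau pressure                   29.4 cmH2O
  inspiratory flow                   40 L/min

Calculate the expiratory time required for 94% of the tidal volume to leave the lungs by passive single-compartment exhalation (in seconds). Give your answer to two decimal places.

Flow: 40 L/min ÷ 60 = 0.6667 L/s.
R = (PIP − Pplat)/V̇ = (35.4 − 29.4) / 0.6667 = 6.0/0.6667 = 9.0 cmH2O·s/L.
C = Vt/(Pplat − PEEP) = 445.0 / (29.4 − 15) = 445.0/14.4 = 30.903 mL/cmH2O.
τ = R × C = 9.0 × 0.0309 L/cmH2O = 0.2781 s.
t = −τ·ln(1 − 0.94) = −0.2781·ln(0.06) = 0.7824 s.

0.78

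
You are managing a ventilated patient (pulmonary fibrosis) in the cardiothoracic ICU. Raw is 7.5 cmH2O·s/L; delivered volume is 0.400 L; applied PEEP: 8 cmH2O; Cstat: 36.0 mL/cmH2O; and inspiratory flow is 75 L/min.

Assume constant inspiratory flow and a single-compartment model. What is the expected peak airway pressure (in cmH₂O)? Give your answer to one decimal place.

28.5

Flow: 75 L/min ÷ 60 = 1.25 L/s.
Equation of motion (constant flow): PIP = Vt/C + R·V̇ + PEEP.
PIP = 400/36.0 + 7.5×1.25 + 8 = 11.111 + 9.375 + 8 = 28.486 cmH2O.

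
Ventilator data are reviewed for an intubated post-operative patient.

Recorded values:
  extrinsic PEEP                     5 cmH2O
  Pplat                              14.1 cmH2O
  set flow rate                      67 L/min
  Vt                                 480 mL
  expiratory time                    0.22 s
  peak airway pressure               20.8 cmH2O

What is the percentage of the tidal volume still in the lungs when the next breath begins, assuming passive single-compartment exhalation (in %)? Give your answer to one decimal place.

49.9

Flow: 67 L/min ÷ 60 = 1.1167 L/s.
R = (PIP − Pplat)/V̇ = (20.8 − 14.1) / 1.1167 = 6.7/1.1167 = 6.0 cmH2O·s/L.
C = Vt/(Pplat − PEEP) = 480.0 / (14.1 − 5) = 480.0/9.1 = 52.747 mL/cmH2O.
τ = R × C = 6.0 × 0.05275 L/cmH2O = 0.3165 s.
Fraction remaining at end-expiration = e^(−Te/τ) = e^(−0.22/0.3165) = 0.499 → 49.9%.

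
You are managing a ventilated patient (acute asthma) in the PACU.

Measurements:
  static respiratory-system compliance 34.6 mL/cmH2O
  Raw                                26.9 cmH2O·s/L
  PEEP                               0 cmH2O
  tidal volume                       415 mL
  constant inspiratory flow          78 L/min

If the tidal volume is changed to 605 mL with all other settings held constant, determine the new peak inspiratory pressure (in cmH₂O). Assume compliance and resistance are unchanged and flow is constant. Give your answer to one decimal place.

52.5

Flow: 78 L/min ÷ 60 = 1.3 L/s.
PIP = Vt/C + R·V̇ + PEEP (constant-flow equation of motion).
Only the elastic term changes: ΔPIP = ΔVt / C = (605 − 415) / 34.6 = 5.491 cmH2O.
Original PIP = 415/34.6 + 26.9×1.3 + 0 = 46.964 cmH2O; new PIP = 46.964 + (5.491) = 52.455 cmH2O.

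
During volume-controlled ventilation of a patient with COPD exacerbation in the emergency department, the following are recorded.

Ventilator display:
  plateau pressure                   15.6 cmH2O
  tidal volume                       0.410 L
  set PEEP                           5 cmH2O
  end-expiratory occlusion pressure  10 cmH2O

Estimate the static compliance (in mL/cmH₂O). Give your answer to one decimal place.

73.2

End-expiratory occlusion gives total PEEP = 10 cmH2O (intrinsic PEEP = 10 − 5 = 5). Use total PEEP for the elastic gradient.
Cstat = Vt / (Pplat − PEEPtotal) = 410 / (15.6 − 10) = 410 / 5.6 = 73.214 mL/cmH2O.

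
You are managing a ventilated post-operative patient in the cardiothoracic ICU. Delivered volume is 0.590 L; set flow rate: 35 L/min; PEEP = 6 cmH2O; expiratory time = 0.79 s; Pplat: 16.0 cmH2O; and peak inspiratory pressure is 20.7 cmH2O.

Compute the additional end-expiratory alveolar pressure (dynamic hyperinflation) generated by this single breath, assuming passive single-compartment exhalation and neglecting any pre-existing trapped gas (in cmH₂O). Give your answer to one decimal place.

Flow: 35 L/min ÷ 60 = 0.5833 L/s.
R = (PIP − Pplat)/V̇ = (20.7 − 16.0) / 0.5833 = 4.7/0.5833 = 8.058 cmH2O·s/L.
C = Vt/(Pplat − PEEP) = 590.0 / (16.0 − 6) = 590.0/10.0 = 59.0 mL/cmH2O.
τ = R × C = 8.058 × 0.059 L/cmH2O = 0.4754 s.
Fraction remaining = e^(−Te/τ) = e^(−0.79/0.4754) = 0.1898; trapped volume = 590.0 × 0.1898 = 111.98 mL.
Additional alveolar pressure from trapping ≈ V_trapped / C = 111.98 / 59.0 = 1.898 cmH2O.

1.9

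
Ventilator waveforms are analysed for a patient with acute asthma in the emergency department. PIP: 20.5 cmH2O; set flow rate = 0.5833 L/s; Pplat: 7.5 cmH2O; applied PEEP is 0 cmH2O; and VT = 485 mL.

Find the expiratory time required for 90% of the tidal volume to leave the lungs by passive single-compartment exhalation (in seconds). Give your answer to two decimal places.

R = (PIP − Pplat)/V̇ = (20.5 − 7.5) / 0.5833 = 13.0/0.5833 = 22.287 cmH2O·s/L.
C = Vt/(Pplat − PEEP) = 485.0 / (7.5 − 0) = 485.0/7.5 = 64.667 mL/cmH2O.
τ = R × C = 22.287 × 0.06467 L/cmH2O = 1.441 s.
t = −τ·ln(1 − 0.90) = −1.441·ln(0.1) = 3.318 s.

3.32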